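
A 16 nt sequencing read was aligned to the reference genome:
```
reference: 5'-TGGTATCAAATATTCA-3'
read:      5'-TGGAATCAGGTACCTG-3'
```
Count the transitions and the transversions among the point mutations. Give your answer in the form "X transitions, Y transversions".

Mismatches (1-based):
site 4: T→A (pyrimidine→purine, transversion)
site 9: A→G (purine→purine, transition)
site 10: A→G (purine→purine, transition)
site 13: T→C (pyrimidine→pyrimidine, transition)
site 14: T→C (pyrimidine→pyrimidine, transition)
site 15: C→T (pyrimidine→pyrimidine, transition)
site 16: A→G (purine→purine, transition)

6 transitions, 1 transversion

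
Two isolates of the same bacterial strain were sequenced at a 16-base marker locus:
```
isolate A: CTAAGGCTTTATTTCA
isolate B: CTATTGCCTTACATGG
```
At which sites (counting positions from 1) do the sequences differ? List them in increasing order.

Differences at site 4 (A→T), site 5 (G→T), site 8 (T→C), site 12 (T→C), site 13 (T→A), site 15 (C→G), site 16 (A→G).

4, 5, 8, 12, 13, 15, 16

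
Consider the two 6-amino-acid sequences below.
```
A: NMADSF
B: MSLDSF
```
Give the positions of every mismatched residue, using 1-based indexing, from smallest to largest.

Differences at position 1 (N→M), position 2 (M→S), position 3 (A→L).

1, 2, 3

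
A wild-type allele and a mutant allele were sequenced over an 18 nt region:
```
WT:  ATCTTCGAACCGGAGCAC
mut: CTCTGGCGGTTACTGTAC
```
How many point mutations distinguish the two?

Comparing position by position, 12 sites differ: 1 (A/C), 5 (T/G), 6 (C/G), 7 (G/C), 8 (A/G), 9 (A/G), 10 (C/T), 11 (C/T), 12 (G/A), 13 (G/C), 14 (A/T), 16 (C/T).

12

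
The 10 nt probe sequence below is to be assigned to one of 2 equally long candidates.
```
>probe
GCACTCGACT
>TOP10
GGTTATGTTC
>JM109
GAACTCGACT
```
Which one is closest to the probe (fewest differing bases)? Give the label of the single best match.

JM109

TOP10 differs at 8 bases; JM109 differs at 1 base. The closest is JM109.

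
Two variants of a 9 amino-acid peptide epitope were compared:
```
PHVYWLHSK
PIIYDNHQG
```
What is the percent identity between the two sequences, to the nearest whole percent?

33%

6 positions differ (2, 3, 5, 6, 8, 9), so 3 of 9 match: 3/9 = 33.33%.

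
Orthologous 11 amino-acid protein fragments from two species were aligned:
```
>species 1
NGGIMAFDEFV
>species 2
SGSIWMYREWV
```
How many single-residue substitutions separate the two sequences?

7

Mismatches (1-based): position 1: N→S; position 3: G→S; position 5: M→W; position 6: A→M; position 7: F→Y; position 8: D→R; position 10: F→W.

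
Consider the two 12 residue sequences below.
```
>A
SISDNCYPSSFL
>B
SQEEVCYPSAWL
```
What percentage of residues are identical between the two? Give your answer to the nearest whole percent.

50%

6 positions differ (2, 3, 4, 5, 10, 11), so 6 of 12 match: 6/12 = 50%.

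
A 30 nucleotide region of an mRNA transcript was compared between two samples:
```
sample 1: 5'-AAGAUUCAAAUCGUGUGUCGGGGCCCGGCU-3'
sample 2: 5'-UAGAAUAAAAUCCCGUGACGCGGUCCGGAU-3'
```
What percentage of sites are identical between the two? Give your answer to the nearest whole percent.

Mismatches at positions 1, 5, 7, 13, 14, 18, 21, 24, 29 (1-based): 9 of 30.
Identical positions: 21/30 = 70% → 70%.

70%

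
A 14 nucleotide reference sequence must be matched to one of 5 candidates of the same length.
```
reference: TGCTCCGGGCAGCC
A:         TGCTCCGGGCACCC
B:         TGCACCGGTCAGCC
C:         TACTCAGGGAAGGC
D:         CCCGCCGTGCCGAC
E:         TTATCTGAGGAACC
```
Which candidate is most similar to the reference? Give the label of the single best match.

Hamming distances to reference — A: 1; B: 2; C: 4; D: 6; E: 6.
Smallest is A with 1 mismatch.

A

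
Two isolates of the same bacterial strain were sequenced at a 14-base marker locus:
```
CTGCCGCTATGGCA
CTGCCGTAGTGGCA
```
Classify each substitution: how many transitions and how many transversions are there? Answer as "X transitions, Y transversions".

2 transitions, 1 transversion

Mismatches (1-based):
site 7: C→T (pyrimidine→pyrimidine, transition)
site 8: T→A (pyrimidine→purine, transversion)
site 9: A→G (purine→purine, transition)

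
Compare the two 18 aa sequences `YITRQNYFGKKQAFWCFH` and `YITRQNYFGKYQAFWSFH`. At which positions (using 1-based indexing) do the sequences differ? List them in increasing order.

11, 16

Differences at position 11 (K→Y), position 16 (C→S).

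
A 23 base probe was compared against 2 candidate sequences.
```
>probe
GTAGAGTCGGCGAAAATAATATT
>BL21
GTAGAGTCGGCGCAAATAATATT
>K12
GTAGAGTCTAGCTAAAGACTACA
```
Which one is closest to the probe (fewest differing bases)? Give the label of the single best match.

Hamming distances to probe — BL21: 1; K12: 9.
Smallest is BL21 with 1 mismatch.

BL21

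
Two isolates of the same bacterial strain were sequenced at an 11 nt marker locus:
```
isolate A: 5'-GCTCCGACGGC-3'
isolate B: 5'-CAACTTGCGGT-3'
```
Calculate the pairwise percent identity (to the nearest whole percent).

36%

7 positions differ (1, 2, 3, 5, 6, 7, 11), so 4 of 11 match: 4/11 = 36.36%.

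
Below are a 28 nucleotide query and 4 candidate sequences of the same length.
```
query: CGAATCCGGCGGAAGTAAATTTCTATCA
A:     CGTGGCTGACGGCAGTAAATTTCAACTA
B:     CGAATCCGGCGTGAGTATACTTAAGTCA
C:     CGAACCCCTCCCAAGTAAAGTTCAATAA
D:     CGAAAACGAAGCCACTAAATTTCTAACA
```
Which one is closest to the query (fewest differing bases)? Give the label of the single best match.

B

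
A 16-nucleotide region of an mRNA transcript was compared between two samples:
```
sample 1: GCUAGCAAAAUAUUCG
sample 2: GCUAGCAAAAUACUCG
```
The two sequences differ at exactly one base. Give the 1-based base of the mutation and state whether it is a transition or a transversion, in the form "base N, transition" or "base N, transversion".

Base 13 changes U→C. U is a pyrimidine and C is a pyrimidine, so this is a transition.

base 13, transition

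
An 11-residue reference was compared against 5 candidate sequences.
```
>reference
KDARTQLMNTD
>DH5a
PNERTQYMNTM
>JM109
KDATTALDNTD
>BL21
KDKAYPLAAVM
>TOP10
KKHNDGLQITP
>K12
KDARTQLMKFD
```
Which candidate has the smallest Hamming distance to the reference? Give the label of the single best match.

DH5a differs at 5 positions; JM109 differs at 3 positions; BL21 differs at 8 positions; TOP10 differs at 8 positions; K12 differs at 2 positions. The closest is K12.

K12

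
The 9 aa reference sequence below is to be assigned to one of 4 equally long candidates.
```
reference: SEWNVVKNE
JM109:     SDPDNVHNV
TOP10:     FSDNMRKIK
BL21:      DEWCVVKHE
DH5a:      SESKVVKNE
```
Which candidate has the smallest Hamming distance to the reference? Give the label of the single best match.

DH5a

Hamming distances to reference — JM109: 6; TOP10: 7; BL21: 3; DH5a: 2.
Smallest is DH5a with 2 mismatches.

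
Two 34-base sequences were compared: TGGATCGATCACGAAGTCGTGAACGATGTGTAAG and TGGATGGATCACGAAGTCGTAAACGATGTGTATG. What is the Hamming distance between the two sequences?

The sequences differ at positions 6, 21, 33 (1-based) — 3 in total.

3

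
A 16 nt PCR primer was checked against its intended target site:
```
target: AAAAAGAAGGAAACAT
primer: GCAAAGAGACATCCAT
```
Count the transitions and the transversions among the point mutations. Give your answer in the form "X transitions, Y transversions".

3 transitions, 4 transversions

Transitions (purine↔purine or pyrimidine↔pyrimidine): 1 A→G, 8 A→G, 9 G→A.
Transversions (purine↔pyrimidine): 2 A→C, 10 G→C, 12 A→T, 13 A→C.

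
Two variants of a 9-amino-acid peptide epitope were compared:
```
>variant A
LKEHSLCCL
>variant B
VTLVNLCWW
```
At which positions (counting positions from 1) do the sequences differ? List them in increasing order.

Differences at position 1 (L→V), position 2 (K→T), position 3 (E→L), position 4 (H→V), position 5 (S→N), position 8 (C→W), position 9 (L→W).

1, 2, 3, 4, 5, 8, 9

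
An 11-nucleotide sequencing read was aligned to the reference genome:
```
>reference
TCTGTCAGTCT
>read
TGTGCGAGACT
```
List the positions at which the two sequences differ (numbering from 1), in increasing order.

2, 5, 6, 9

Scanning 1-based: 2: C/G; 5: T/C; 6: C/G; 9: T/A.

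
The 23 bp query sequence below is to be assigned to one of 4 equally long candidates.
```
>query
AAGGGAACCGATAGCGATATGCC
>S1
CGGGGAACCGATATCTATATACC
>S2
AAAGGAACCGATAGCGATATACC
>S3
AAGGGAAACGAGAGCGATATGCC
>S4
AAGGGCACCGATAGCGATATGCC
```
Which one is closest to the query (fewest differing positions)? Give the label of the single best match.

S4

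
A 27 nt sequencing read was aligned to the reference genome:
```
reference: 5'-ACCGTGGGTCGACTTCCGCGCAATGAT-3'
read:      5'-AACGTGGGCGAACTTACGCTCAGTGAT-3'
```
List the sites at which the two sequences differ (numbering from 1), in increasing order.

Differences at site 2 (C→A), site 9 (T→C), site 10 (C→G), site 11 (G→A), site 16 (C→A), site 20 (G→T), site 23 (A→G).

2, 9, 10, 11, 16, 20, 23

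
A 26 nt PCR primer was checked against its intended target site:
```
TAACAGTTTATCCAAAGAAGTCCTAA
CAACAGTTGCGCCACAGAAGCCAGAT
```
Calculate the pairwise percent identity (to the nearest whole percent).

65%

9 positions differ (1, 9, 10, 11, 15, 21, 23, 24, 26), so 17 of 26 match: 17/26 = 65.38%.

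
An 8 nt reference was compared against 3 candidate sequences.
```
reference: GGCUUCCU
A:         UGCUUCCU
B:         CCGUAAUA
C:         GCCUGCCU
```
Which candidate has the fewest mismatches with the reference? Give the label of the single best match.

Hamming distances to reference — A: 1; B: 7; C: 2.
Smallest is A with 1 mismatch.

A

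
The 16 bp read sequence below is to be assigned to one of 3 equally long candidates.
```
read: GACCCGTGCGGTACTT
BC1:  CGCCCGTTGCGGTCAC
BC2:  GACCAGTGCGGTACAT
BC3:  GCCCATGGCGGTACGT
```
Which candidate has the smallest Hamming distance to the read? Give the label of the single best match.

BC1 differs at 9 positions; BC2 differs at 2 positions; BC3 differs at 5 positions. The closest is BC2.

BC2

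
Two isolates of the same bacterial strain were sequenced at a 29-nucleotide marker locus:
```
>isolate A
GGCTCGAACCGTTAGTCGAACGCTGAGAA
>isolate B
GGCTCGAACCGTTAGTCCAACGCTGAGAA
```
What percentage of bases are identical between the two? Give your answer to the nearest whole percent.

97%

1 position differs (18), so 28 of 29 match: 28/29 = 96.55%.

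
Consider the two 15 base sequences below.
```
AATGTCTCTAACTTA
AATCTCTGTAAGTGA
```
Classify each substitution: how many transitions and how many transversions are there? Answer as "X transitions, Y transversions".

Transitions (purine↔purine or pyrimidine↔pyrimidine): none.
Transversions (purine↔pyrimidine): 4 G→C, 8 C→G, 12 C→G, 14 T→G.

0 transitions, 4 transversions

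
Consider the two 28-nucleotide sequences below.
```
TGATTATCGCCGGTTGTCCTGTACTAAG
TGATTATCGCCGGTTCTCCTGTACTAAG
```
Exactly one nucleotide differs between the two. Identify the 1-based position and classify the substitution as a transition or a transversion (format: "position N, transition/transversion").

position 16, transversion

Position 16 changes G→C. G is a purine and C is a pyrimidine, so this is a transversion.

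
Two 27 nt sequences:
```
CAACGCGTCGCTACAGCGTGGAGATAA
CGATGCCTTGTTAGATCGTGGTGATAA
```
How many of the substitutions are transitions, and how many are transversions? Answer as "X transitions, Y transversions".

4 transitions, 4 transversions

Transitions (purine↔purine or pyrimidine↔pyrimidine): 2 A→G, 4 C→T, 9 C→T, 11 C→T.
Transversions (purine↔pyrimidine): 7 G→C, 14 C→G, 16 G→T, 22 A→T.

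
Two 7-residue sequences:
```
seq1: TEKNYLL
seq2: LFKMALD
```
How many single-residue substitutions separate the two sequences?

The sequences differ at residues 1, 2, 4, 5, 7 (1-based) — 5 in total.

5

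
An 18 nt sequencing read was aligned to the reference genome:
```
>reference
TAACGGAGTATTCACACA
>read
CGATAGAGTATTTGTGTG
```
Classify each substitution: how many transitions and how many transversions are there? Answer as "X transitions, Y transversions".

10 transitions, 0 transversions

Mismatches (1-based):
base 1: T→C (pyrimidine→pyrimidine, transition)
base 2: A→G (purine→purine, transition)
base 4: C→T (pyrimidine→pyrimidine, transition)
base 5: G→A (purine→purine, transition)
base 13: C→T (pyrimidine→pyrimidine, transition)
base 14: A→G (purine→purine, transition)
base 15: C→T (pyrimidine→pyrimidine, transition)
base 16: A→G (purine→purine, transition)
base 17: C→T (pyrimidine→pyrimidine, transition)
base 18: A→G (purine→purine, transition)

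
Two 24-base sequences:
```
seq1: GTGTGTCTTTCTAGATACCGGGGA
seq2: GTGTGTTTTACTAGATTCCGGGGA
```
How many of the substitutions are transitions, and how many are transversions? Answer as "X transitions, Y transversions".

Transitions (purine↔purine or pyrimidine↔pyrimidine): 7 C→T.
Transversions (purine↔pyrimidine): 10 T→A, 17 A→T.

1 transition, 2 transversions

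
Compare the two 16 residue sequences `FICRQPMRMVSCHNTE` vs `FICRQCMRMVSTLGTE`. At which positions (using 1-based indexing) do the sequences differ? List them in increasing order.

Differences at position 6 (P→C), position 12 (C→T), position 13 (H→L), position 14 (N→G).

6, 12, 13, 14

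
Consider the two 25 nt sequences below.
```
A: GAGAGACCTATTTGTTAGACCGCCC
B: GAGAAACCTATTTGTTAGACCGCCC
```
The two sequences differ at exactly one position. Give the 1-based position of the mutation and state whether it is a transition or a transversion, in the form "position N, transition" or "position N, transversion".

position 5, transition

The sequences differ only at position 5: G→A (purine→purine), a transition.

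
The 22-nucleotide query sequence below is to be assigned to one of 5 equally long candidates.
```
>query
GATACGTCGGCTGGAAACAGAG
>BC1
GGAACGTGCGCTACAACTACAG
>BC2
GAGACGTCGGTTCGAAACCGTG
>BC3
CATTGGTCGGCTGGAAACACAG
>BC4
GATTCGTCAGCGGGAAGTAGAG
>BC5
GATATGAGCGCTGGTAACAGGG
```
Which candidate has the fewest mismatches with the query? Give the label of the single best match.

Hamming distances to query — BC1: 9; BC2: 5; BC3: 4; BC4: 5; BC5: 6.
Smallest is BC3 with 4 mismatches.

BC3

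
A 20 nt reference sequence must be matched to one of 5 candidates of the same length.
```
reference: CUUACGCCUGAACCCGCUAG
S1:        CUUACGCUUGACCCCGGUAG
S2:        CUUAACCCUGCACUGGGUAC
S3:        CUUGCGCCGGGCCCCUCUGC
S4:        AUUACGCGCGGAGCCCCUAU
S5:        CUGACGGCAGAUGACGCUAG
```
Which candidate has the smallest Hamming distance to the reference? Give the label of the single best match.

S1

S1 differs at 3 bases; S2 differs at 7 bases; S3 differs at 7 bases; S4 differs at 7 bases; S5 differs at 6 bases. The closest is S1.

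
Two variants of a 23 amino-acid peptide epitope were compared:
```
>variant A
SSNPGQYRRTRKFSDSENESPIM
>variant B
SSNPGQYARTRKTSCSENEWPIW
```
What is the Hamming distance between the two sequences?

5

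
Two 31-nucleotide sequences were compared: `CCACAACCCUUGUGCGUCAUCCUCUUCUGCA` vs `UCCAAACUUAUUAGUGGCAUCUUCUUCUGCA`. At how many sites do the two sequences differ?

11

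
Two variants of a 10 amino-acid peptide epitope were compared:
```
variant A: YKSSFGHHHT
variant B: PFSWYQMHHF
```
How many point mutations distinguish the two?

Comparing position by position, 7 residues differ: 1 (Y/P), 2 (K/F), 4 (S/W), 5 (F/Y), 6 (G/Q), 7 (H/M), 10 (T/F).

7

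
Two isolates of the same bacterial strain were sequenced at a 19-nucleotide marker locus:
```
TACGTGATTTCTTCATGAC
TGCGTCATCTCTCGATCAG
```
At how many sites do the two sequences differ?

7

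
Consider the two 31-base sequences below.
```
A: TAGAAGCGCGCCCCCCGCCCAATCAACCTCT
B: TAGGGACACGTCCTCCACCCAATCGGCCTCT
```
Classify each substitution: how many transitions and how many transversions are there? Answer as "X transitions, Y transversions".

9 transitions, 0 transversions

Transitions (purine↔purine or pyrimidine↔pyrimidine): 4 A→G, 5 A→G, 6 G→A, 8 G→A, 11 C→T, 14 C→T, 17 G→A, 25 A→G, 26 A→G.
Transversions (purine↔pyrimidine): none.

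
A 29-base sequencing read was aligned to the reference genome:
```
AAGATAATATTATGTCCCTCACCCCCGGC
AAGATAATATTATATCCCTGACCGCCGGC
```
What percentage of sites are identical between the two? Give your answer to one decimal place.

89.7%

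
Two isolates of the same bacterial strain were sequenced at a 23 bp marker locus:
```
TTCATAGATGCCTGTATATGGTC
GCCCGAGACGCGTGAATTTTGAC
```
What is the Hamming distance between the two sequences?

10

The sequences differ at positions 1, 2, 4, 5, 9, 12, 15, 18, 20, 22 (1-based) — 10 in total.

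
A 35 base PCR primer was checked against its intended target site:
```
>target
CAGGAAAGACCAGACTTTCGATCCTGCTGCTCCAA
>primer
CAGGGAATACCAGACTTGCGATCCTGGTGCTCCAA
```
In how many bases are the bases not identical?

4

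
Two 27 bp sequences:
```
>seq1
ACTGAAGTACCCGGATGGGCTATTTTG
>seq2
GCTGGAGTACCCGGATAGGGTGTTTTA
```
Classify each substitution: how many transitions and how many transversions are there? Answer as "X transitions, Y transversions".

5 transitions, 1 transversion

Transitions (purine↔purine or pyrimidine↔pyrimidine): 1 A→G, 5 A→G, 17 G→A, 22 A→G, 27 G→A.
Transversions (purine↔pyrimidine): 20 C→G.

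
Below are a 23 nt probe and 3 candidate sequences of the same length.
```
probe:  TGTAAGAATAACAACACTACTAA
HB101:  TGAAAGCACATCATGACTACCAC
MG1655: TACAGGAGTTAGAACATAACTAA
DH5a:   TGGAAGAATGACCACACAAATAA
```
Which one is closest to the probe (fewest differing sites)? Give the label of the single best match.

Hamming distances to probe — HB101: 8; MG1655: 8; DH5a: 5.
Smallest is DH5a with 5 mismatches.

DH5a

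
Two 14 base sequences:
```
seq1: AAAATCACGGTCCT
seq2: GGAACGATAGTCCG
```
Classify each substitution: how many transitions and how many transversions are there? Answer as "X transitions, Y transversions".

Mismatches (1-based):
position 1: A→G (purine→purine, transition)
position 2: A→G (purine→purine, transition)
position 5: T→C (pyrimidine→pyrimidine, transition)
position 6: C→G (pyrimidine→purine, transversion)
position 8: C→T (pyrimidine→pyrimidine, transition)
position 9: G→A (purine→purine, transition)
position 14: T→G (pyrimidine→purine, transversion)

5 transitions, 2 transversions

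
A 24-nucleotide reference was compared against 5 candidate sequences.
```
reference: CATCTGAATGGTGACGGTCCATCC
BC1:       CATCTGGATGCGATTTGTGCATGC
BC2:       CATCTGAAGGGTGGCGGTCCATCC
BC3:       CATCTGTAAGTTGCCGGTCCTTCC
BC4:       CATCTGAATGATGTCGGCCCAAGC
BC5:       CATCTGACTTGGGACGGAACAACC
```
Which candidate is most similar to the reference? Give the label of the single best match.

BC2

BC1 differs at 9 sites; BC2 differs at 2 sites; BC3 differs at 5 sites; BC4 differs at 5 sites; BC5 differs at 6 sites. The closest is BC2.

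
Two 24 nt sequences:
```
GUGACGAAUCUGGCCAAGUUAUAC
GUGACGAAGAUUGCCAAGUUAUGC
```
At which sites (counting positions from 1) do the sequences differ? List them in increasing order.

Scanning 1-based: 9: U/G; 10: C/A; 12: G/U; 23: A/G.

9, 10, 12, 23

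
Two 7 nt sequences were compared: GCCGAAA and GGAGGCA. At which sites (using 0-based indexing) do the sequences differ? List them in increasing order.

Differences at site 1 (C→G), site 2 (C→A), site 4 (A→G), site 5 (A→C).

1, 2, 4, 5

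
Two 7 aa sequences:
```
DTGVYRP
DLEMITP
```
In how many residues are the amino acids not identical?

5

Comparing position by position, 5 residues differ: 2 (T/L), 3 (G/E), 4 (V/M), 5 (Y/I), 6 (R/T).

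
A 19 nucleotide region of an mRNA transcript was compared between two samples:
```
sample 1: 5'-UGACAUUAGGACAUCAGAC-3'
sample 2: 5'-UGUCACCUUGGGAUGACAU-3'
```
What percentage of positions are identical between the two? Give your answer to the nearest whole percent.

47%

10 positions differ (3, 6, 7, 8, 9, 11, 12, 15, 17, 19), so 9 of 19 match: 9/19 = 47.37%.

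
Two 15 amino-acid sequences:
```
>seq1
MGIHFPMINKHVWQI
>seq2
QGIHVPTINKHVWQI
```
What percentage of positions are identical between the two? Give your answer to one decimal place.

80.0%

3 positions differ (1, 5, 7), so 12 of 15 match: 12/15 = 80%.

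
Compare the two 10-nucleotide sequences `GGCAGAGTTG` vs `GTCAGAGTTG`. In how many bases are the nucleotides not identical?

1

Comparing position by position, 1 base differs: 2 (G/T).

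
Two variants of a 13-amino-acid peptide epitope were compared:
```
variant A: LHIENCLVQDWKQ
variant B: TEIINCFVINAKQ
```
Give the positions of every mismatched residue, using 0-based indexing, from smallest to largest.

0, 1, 3, 6, 8, 9, 10

Scanning 0-based: 0: L/T; 1: H/E; 3: E/I; 6: L/F; 8: Q/I; 9: D/N; 10: W/A.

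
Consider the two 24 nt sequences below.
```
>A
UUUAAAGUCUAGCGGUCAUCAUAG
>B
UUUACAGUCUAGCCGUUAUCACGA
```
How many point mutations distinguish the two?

6

Comparing position by position, 6 bases differ: 5 (A/C), 14 (G/C), 17 (C/U), 22 (U/C), 23 (A/G), 24 (G/A).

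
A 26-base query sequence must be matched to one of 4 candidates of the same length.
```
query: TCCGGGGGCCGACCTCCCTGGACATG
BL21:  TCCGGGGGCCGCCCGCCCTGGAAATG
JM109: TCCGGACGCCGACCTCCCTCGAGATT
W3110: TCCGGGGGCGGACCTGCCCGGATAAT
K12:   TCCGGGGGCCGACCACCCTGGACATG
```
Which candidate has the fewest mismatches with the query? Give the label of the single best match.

K12

BL21 differs at 3 sites; JM109 differs at 5 sites; W3110 differs at 6 sites; K12 differs at 1 site. The closest is K12.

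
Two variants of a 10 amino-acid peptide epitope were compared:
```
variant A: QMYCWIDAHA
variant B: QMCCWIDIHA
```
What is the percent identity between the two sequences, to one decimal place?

Mismatches at positions 3, 8 (1-based): 2 of 10.
Identical positions: 8/10 = 80% → 80.0%.

80.0%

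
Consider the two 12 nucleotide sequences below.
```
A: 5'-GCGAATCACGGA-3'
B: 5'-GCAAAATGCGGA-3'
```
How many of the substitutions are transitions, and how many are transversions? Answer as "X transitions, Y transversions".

3 transitions, 1 transversion

Transitions (purine↔purine or pyrimidine↔pyrimidine): 3 G→A, 7 C→T, 8 A→G.
Transversions (purine↔pyrimidine): 6 T→A.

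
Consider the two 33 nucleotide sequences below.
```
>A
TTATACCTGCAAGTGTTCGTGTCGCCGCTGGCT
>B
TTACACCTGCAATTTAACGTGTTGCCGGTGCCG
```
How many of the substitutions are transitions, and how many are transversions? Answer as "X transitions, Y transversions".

Transitions (purine↔purine or pyrimidine↔pyrimidine): 4 T→C, 23 C→T.
Transversions (purine↔pyrimidine): 13 G→T, 15 G→T, 16 T→A, 17 T→A, 28 C→G, 31 G→C, 33 T→G.

2 transitions, 7 transversions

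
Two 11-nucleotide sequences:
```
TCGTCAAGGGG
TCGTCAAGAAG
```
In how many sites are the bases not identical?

Comparing position by position, 2 sites differ: 9 (G/A), 10 (G/A).

2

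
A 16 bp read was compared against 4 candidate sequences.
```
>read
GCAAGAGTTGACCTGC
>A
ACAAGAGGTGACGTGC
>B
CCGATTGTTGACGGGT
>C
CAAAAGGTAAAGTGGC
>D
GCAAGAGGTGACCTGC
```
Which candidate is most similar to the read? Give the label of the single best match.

D

A differs at 3 bases; B differs at 7 bases; C differs at 9 bases; D differs at 1 base. The closest is D.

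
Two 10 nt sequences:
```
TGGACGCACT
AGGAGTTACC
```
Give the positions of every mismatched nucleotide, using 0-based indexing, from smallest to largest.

Scanning 0-based: 0: T/A; 4: C/G; 5: G/T; 6: C/T; 9: T/C.

0, 4, 5, 6, 9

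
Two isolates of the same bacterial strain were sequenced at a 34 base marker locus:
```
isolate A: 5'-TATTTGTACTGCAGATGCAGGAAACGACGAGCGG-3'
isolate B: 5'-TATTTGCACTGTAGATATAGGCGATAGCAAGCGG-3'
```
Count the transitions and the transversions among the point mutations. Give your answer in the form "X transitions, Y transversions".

9 transitions, 1 transversion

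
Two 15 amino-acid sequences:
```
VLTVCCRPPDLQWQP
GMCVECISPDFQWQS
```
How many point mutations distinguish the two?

8

Comparing position by position, 8 positions differ: 1 (V/G), 2 (L/M), 3 (T/C), 5 (C/E), 7 (R/I), 8 (P/S), 11 (L/F), 15 (P/S).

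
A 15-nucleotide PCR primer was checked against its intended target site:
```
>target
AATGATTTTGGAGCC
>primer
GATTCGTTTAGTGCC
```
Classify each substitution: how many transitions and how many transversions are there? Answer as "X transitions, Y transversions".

2 transitions, 4 transversions

Mismatches (1-based):
base 1: A→G (purine→purine, transition)
base 4: G→T (purine→pyrimidine, transversion)
base 5: A→C (purine→pyrimidine, transversion)
base 6: T→G (pyrimidine→purine, transversion)
base 10: G→A (purine→purine, transition)
base 12: A→T (purine→pyrimidine, transversion)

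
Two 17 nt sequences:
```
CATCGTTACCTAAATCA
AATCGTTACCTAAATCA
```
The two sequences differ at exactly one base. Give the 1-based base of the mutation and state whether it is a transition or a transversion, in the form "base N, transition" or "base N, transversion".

The sequences differ only at base 1: C→A (pyrimidine→purine), a transversion.

base 1, transversion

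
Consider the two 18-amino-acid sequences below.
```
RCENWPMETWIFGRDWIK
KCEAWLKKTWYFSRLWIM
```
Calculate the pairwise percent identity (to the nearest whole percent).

9 positions differ (1, 4, 6, 7, 8, 11, 13, 15, 18), so 9 of 18 match: 9/18 = 50%.

50%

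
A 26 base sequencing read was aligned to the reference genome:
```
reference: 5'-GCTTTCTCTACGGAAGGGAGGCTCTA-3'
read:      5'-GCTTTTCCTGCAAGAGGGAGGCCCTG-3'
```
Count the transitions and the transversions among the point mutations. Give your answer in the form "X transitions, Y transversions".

Mismatches (1-based):
position 6: C→T (pyrimidine→pyrimidine, transition)
position 7: T→C (pyrimidine→pyrimidine, transition)
position 10: A→G (purine→purine, transition)
position 12: G→A (purine→purine, transition)
position 13: G→A (purine→purine, transition)
position 14: A→G (purine→purine, transition)
position 23: T→C (pyrimidine→pyrimidine, transition)
position 26: A→G (purine→purine, transition)

8 transitions, 0 transversions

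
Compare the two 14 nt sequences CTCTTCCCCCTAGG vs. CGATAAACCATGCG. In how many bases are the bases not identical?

Comparing position by position, 8 bases differ: 2 (T/G), 3 (C/A), 5 (T/A), 6 (C/A), 7 (C/A), 10 (C/A), 12 (A/G), 13 (G/C).

8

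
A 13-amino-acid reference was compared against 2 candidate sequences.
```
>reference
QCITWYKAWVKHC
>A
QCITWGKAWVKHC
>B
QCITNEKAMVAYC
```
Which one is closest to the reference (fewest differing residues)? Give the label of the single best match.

A differs at 1 residue; B differs at 5 residues. The closest is A.

A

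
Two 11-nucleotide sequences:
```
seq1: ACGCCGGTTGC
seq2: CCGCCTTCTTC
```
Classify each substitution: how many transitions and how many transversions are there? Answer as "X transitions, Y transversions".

1 transition, 4 transversions

Transitions (purine↔purine or pyrimidine↔pyrimidine): 8 T→C.
Transversions (purine↔pyrimidine): 1 A→C, 6 G→T, 7 G→T, 10 G→T.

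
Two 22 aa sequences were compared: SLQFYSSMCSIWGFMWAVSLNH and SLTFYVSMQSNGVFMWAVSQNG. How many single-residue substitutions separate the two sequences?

The sequences differ at positions 3, 6, 9, 11, 12, 13, 20, 22 (1-based) — 8 in total.

8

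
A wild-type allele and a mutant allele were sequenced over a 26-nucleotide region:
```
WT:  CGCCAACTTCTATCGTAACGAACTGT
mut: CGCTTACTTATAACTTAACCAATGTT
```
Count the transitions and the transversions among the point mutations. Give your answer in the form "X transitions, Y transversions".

Mismatches (1-based):
base 4: C→T (pyrimidine→pyrimidine, transition)
base 5: A→T (purine→pyrimidine, transversion)
base 10: C→A (pyrimidine→purine, transversion)
base 13: T→A (pyrimidine→purine, transversion)
base 15: G→T (purine→pyrimidine, transversion)
base 20: G→C (purine→pyrimidine, transversion)
base 23: C→T (pyrimidine→pyrimidine, transition)
base 24: T→G (pyrimidine→purine, transversion)
base 25: G→T (purine→pyrimidine, transversion)

2 transitions, 7 transversions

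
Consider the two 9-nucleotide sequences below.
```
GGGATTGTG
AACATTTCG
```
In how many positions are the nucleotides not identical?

Mismatches (1-based): position 1: G→A; position 2: G→A; position 3: G→C; position 7: G→T; position 8: T→C.

5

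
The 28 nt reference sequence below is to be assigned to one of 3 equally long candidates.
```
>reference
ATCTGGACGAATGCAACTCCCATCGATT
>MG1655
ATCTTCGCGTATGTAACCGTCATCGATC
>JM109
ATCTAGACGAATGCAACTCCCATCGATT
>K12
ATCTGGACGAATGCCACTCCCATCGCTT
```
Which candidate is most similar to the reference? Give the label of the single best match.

JM109

Hamming distances to reference — MG1655: 9; JM109: 1; K12: 2.
Smallest is JM109 with 1 mismatch.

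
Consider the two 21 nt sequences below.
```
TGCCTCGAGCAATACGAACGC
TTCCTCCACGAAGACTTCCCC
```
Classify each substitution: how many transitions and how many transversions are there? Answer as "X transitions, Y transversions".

0 transitions, 9 transversions

Mismatches (1-based):
base 2: G→T (purine→pyrimidine, transversion)
base 7: G→C (purine→pyrimidine, transversion)
base 9: G→C (purine→pyrimidine, transversion)
base 10: C→G (pyrimidine→purine, transversion)
base 13: T→G (pyrimidine→purine, transversion)
base 16: G→T (purine→pyrimidine, transversion)
base 17: A→T (purine→pyrimidine, transversion)
base 18: A→C (purine→pyrimidine, transversion)
base 20: G→C (purine→pyrimidine, transversion)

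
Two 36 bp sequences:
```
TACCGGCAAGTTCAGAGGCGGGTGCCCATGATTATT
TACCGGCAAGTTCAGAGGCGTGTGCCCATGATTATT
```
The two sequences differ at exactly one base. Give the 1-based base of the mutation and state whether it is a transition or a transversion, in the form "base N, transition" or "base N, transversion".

Base 21 changes G→T. G is a purine and T is a pyrimidine, so this is a transversion.

base 21, transversion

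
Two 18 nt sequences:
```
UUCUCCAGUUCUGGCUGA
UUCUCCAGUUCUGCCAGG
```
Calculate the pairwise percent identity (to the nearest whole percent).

3 positions differ (14, 16, 18), so 15 of 18 match: 15/18 = 83.33%.

83%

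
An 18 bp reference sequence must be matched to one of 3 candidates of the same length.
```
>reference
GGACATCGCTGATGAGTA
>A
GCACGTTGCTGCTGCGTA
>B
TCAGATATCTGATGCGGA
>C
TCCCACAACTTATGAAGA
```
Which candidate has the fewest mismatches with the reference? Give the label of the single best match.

A

Hamming distances to reference — A: 5; B: 7; C: 9.
Smallest is A with 5 mismatches.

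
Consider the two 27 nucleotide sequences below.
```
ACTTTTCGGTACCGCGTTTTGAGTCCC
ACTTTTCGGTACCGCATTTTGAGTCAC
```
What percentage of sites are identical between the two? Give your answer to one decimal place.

2 positions differ (16, 26), so 25 of 27 match: 25/27 = 92.59%.

92.6%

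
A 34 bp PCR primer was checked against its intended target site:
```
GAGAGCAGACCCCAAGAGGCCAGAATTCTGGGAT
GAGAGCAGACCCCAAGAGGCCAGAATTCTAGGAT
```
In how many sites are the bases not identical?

Comparing position by position, 1 site differs: 30 (G/A).

1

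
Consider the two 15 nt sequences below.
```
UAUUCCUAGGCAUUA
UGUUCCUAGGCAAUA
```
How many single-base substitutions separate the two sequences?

Comparing position by position, 2 positions differ: 2 (A/G), 13 (U/A).

2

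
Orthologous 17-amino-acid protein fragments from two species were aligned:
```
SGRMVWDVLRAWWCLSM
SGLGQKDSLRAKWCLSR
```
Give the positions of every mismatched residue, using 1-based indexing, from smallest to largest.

3, 4, 5, 6, 8, 12, 17

Scanning 1-based: 3: R/L; 4: M/G; 5: V/Q; 6: W/K; 8: V/S; 12: W/K; 17: M/R.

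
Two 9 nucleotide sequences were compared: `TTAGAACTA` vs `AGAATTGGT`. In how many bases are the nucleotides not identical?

8

Comparing position by position, 8 bases differ: 1 (T/A), 2 (T/G), 4 (G/A), 5 (A/T), 6 (A/T), 7 (C/G), 8 (T/G), 9 (A/T).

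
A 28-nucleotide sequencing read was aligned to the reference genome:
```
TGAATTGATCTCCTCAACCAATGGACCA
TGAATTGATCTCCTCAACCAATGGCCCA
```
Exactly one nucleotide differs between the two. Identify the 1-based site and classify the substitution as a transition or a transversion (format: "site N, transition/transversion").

The sequences differ only at site 25: A→C (purine→pyrimidine), a transversion.

site 25, transversion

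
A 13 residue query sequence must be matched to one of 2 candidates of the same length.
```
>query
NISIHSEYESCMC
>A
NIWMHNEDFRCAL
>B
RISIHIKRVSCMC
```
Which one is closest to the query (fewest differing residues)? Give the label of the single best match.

B

A differs at 8 residues; B differs at 5 residues. The closest is B.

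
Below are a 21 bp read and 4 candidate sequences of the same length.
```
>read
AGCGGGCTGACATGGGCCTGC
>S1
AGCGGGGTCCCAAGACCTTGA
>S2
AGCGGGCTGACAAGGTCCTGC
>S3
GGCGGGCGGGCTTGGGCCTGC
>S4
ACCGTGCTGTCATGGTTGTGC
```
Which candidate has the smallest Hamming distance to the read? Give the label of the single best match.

Hamming distances to read — S1: 8; S2: 2; S3: 4; S4: 6.
Smallest is S2 with 2 mismatches.

S2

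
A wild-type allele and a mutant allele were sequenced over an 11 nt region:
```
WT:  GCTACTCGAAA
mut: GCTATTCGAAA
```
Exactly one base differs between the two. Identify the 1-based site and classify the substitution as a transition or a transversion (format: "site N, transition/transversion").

site 5, transition

Site 5 changes C→T. C is a pyrimidine and T is a pyrimidine, so this is a transition.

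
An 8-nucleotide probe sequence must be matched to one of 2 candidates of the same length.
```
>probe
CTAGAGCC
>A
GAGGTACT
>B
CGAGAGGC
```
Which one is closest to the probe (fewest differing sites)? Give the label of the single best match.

Hamming distances to probe — A: 6; B: 2.
Smallest is B with 2 mismatches.

B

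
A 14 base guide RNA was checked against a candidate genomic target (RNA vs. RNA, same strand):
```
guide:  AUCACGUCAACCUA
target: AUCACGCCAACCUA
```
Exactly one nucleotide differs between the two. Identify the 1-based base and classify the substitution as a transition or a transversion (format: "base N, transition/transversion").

Base 7 changes U→C. U is a pyrimidine and C is a pyrimidine, so this is a transition.

base 7, transition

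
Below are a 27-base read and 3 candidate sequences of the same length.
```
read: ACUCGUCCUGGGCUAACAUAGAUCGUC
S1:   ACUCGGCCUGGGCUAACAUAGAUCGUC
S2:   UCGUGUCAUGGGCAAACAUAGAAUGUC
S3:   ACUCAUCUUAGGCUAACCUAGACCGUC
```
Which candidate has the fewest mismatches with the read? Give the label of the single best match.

Hamming distances to read — S1: 1; S2: 7; S3: 5.
Smallest is S1 with 1 mismatch.

S1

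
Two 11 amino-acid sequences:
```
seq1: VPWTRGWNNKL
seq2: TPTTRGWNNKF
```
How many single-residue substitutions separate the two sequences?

Comparing position by position, 3 residues differ: 1 (V/T), 3 (W/T), 11 (L/F).

3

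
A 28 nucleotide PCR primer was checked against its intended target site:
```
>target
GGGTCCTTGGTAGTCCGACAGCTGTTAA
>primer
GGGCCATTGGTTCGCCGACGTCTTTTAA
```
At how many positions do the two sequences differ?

8

Comparing position by position, 8 positions differ: 4 (T/C), 6 (C/A), 12 (A/T), 13 (G/C), 14 (T/G), 20 (A/G), 21 (G/T), 24 (G/T).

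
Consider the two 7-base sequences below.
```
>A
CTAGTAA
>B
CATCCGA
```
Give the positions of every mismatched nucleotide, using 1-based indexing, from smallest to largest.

Differences at position 2 (T→A), position 3 (A→T), position 4 (G→C), position 5 (T→C), position 6 (A→G).

2, 3, 4, 5, 6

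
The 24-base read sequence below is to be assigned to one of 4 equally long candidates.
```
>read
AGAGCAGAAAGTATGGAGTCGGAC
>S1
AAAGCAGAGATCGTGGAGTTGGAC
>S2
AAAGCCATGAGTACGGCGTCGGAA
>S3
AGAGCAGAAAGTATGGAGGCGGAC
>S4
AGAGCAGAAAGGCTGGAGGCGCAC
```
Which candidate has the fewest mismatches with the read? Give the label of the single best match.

S3

Hamming distances to read — S1: 6; S2: 8; S3: 1; S4: 4.
Smallest is S3 with 1 mismatch.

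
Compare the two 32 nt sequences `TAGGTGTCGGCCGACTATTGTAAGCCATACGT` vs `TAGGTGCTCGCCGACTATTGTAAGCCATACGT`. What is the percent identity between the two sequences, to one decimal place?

90.6%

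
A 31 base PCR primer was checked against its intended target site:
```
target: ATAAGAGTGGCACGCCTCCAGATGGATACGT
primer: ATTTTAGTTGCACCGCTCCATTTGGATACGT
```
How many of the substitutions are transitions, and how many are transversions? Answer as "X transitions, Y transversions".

Mismatches (1-based):
position 3: A→T (purine→pyrimidine, transversion)
position 4: A→T (purine→pyrimidine, transversion)
position 5: G→T (purine→pyrimidine, transversion)
position 9: G→T (purine→pyrimidine, transversion)
position 14: G→C (purine→pyrimidine, transversion)
position 15: C→G (pyrimidine→purine, transversion)
position 21: G→T (purine→pyrimidine, transversion)
position 22: A→T (purine→pyrimidine, transversion)

0 transitions, 8 transversions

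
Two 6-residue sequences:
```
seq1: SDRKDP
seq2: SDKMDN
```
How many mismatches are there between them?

The sequences differ at positions 3, 4, 6 (1-based) — 3 in total.

3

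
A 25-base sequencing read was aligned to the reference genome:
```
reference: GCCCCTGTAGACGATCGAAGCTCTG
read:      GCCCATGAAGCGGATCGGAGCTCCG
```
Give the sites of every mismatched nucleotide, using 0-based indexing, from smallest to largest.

Scanning 0-based: 4: C/A; 7: T/A; 10: A/C; 11: C/G; 17: A/G; 23: T/C.

4, 7, 10, 11, 17, 23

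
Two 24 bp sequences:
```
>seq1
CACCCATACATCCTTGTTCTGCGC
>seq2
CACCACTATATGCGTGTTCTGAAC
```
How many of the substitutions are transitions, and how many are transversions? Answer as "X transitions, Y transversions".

Transitions (purine↔purine or pyrimidine↔pyrimidine): 9 C→T, 23 G→A.
Transversions (purine↔pyrimidine): 5 C→A, 6 A→C, 12 C→G, 14 T→G, 22 C→A.

2 transitions, 5 transversions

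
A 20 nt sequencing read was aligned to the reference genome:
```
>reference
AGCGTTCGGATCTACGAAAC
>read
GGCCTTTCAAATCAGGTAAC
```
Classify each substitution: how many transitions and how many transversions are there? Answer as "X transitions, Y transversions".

5 transitions, 5 transversions

Transitions (purine↔purine or pyrimidine↔pyrimidine): 1 A→G, 7 C→T, 9 G→A, 12 C→T, 13 T→C.
Transversions (purine↔pyrimidine): 4 G→C, 8 G→C, 11 T→A, 15 C→G, 17 A→T.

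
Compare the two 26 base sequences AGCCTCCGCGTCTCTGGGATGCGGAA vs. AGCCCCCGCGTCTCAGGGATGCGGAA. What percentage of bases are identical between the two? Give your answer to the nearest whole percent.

Mismatches at positions 5, 15 (1-based): 2 of 26.
Identical positions: 24/26 = 92.31% → 92%.

92%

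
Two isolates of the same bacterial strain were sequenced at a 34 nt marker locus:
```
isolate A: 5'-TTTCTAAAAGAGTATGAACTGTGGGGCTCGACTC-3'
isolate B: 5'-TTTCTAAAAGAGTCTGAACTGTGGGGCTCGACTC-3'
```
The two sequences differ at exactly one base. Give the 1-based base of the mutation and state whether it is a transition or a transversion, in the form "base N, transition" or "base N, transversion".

The sequences differ only at base 14: A→C (purine→pyrimidine), a transversion.

base 14, transversion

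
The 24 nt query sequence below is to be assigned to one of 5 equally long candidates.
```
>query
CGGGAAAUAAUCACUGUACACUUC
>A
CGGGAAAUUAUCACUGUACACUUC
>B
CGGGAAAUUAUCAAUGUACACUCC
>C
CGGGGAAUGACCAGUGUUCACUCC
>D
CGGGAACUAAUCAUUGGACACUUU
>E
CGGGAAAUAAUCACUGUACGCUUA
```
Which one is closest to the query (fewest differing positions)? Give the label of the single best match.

A

Hamming distances to query — A: 1; B: 3; C: 6; D: 4; E: 2.
Smallest is A with 1 mismatch.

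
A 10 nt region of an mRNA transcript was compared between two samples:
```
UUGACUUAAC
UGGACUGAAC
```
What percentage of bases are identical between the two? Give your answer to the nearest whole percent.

2 positions differ (2, 7), so 8 of 10 match: 8/10 = 80%.

80%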